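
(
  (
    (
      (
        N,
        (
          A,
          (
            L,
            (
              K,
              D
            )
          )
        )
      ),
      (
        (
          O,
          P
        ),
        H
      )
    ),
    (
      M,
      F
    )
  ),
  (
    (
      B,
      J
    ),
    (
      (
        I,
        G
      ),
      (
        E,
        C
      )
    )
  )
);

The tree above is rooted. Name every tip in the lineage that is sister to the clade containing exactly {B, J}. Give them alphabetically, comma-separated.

C, E, G, I

The clade containing exactly {B, J} attaches to the tree at the node subtending ((B,J),((I,G),(E,C))).
The other lineage descending from that same node — the sister group — is ((I,G),(E,C)); its 4 tips in alphabetical order are the answer.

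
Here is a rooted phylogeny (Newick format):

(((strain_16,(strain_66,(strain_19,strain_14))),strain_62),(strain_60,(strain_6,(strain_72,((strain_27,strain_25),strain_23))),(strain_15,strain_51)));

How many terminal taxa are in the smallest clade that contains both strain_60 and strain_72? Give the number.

8

The MRCA of strain_60 and strain_72 is the node subtending (strain_60,(strain_6,(strain_72,((strain_27,strain_25),strain_23))),(strain_15,strain_51)).
That clade contains 8 terminal taxa: strain_15, strain_23, strain_25, strain_27, strain_51, strain_6, strain_60, strain_72.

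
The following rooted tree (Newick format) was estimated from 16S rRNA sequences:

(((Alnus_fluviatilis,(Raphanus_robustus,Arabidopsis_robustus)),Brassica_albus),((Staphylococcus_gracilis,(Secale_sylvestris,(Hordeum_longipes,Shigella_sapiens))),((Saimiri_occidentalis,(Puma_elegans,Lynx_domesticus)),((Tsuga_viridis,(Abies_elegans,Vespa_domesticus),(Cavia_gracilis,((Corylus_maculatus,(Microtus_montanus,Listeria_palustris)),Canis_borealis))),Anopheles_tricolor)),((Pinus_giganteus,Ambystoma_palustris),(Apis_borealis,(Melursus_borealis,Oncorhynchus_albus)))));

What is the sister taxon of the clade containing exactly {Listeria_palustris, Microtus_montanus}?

Corylus_maculatus

The clade containing exactly {Listeria_palustris, Microtus_montanus} attaches to the tree at the node subtending (Corylus_maculatus,(Microtus_montanus,Listeria_palustris)).
The other lineage descending from that same node — the sister group — is the single tip Corylus_maculatus.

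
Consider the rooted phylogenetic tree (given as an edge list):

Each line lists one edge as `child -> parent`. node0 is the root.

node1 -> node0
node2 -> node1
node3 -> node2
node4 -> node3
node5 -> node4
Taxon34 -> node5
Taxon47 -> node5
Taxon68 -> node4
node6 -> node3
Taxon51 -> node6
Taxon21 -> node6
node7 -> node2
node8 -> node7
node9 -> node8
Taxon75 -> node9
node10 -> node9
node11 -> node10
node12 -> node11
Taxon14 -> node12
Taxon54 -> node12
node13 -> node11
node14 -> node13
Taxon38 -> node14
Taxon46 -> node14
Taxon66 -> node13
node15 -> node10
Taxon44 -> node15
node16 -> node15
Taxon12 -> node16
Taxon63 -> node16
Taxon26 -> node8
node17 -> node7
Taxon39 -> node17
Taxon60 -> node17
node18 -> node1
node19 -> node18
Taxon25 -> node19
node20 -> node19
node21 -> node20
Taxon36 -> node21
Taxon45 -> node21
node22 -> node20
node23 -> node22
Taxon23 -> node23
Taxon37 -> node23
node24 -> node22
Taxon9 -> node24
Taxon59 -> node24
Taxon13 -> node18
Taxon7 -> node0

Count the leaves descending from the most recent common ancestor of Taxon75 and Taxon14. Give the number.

The MRCA of Taxon75 and Taxon14 is the node subtending (Taxon75,(((Taxon14,Taxon54),((Taxon38,Taxon46),Taxon66)),(Taxon44,(Taxon12,Taxon63)))).
That clade contains 9 terminal taxa: Taxon12, Taxon14, Taxon38, Taxon44, Taxon46, Taxon54, Taxon63, Taxon66, Taxon75.

9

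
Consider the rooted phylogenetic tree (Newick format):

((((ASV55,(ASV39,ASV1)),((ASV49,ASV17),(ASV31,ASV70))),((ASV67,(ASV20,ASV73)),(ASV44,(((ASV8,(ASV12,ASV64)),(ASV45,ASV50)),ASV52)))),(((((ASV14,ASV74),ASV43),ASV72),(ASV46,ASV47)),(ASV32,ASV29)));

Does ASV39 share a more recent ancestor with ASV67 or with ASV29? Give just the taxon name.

The MRCA of ASV39 and ASV67 subtends (((ASV55,(ASV39,ASV1)),((ASV49,ASV17),(ASV31,ASV70))),((ASV67,(ASV20,ASV73)),(ASV44,(((ASV8,(ASV12,ASV64)),(ASV45,ASV50)),ASV52)))) (17 taxa).
The MRCA of ASV39 and ASV29 is the root, subtending the entire tree (25 taxa).
The first is nested inside the second, so ASV39 shares a more recent common ancestor with ASV67.

ASV67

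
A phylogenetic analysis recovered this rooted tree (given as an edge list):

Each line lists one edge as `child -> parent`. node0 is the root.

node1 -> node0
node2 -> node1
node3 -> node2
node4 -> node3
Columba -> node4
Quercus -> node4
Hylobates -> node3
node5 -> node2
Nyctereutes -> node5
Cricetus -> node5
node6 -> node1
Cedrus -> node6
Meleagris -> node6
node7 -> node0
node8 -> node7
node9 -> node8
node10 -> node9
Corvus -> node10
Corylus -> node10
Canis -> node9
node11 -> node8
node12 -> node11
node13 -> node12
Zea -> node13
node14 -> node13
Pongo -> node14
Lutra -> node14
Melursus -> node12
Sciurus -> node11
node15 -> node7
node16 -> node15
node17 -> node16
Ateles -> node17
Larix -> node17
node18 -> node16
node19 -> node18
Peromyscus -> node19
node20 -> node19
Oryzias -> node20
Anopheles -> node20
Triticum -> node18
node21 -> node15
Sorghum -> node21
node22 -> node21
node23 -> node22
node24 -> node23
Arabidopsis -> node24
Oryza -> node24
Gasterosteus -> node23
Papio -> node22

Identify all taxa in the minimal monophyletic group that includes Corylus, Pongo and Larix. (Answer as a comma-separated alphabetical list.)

Tracing Corylus: it sits inside (Corvus,Corylus).
Tracing Pongo: it sits inside (Pongo,Lutra).
Tracing Larix: it sits inside (Ateles,Larix).
The smallest clade enclosing all 3 is ((((Corvus,Corylus),Canis),(((Zea,(Pongo,Lutra)),Melursus),Sciurus)),(((Ateles,Larix),((Peromyscus,(Oryzias,Anopheles)),Triticum)),(Sorghum,(((Arabidopsis,Oryza),Gasterosteus),Papio)))); the answer is its 19 terminal taxa in alphabetical order.

Anopheles, Arabidopsis, Ateles, Canis, Corvus, Corylus, Gasterosteus, Larix, Lutra, Melursus, Oryza, Oryzias, Papio, Peromyscus, Pongo, Sciurus, Sorghum, Triticum, Zea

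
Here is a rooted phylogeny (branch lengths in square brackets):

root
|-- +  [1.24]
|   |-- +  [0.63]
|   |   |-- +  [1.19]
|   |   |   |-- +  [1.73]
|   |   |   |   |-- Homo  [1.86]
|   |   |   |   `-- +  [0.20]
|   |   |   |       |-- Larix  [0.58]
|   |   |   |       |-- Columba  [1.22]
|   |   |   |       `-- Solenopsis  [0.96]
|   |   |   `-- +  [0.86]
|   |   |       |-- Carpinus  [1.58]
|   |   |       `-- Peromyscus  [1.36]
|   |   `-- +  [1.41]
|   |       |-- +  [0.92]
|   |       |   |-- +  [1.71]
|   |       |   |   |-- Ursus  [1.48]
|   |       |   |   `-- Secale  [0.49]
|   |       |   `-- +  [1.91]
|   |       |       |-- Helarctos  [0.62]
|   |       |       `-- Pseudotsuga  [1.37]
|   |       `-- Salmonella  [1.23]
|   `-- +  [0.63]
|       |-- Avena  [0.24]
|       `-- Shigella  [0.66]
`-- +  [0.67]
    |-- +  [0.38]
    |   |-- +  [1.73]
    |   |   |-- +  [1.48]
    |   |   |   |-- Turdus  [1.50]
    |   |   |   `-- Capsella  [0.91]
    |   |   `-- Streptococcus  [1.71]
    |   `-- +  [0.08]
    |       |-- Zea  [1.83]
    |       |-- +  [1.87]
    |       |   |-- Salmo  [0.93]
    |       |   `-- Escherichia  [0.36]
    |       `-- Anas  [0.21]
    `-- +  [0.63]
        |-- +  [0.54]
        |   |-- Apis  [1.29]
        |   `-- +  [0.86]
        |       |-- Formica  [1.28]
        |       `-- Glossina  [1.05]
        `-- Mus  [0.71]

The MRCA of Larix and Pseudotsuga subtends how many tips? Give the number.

The MRCA of Larix and Pseudotsuga is the node subtending (((Homo,(Larix,Columba,Solenopsis)),(Carpinus,Peromyscus)),(((Ursus,Secale),(Helarctos,Pseudotsuga)),Salmonella)).
That clade contains 11 terminal taxa: Carpinus, Columba, Helarctos, Homo, Larix, Peromyscus, Pseudotsuga, Salmonella, Secale, Solenopsis, Ursus.

11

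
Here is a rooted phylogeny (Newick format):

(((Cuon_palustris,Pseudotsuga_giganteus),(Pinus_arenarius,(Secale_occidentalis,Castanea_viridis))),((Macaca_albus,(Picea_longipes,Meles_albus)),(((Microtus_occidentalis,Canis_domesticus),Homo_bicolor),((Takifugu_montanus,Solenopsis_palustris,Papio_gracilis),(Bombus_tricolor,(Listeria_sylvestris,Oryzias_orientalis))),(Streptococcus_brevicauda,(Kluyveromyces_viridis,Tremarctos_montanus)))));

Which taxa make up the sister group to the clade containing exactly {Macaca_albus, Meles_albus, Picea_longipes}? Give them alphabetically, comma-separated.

Bombus_tricolor, Canis_domesticus, Homo_bicolor, Kluyveromyces_viridis, Listeria_sylvestris, Microtus_occidentalis, Oryzias_orientalis, Papio_gracilis, Solenopsis_palustris, Streptococcus_brevicauda, Takifugu_montanus, Tremarctos_montanus

The clade containing exactly {Macaca_albus, Meles_albus, Picea_longipes} attaches to the tree at the node subtending ((Macaca_albus,(Picea_longipes,Meles_albus)),(((Microtus_occidentalis,Canis_domesticus),Homo_bicolor),((Takifugu_montanus,Solenopsis_palustris,Papio_gracilis),(Bombus_tricolor,(Listeria_sylvestris,Oryzias_orientalis))),(Streptococcus_brevicauda,(Kluyveromyces_viridis,Tremarctos_montanus)))).
The other lineage descending from that same node — the sister group — is (((Microtus_occidentalis,Canis_domesticus),Homo_bicolor),((Takifugu_montanus,Solenopsis_palustris,Papio_gracilis),(Bombus_tricolor,(Listeria_sylvestris,Oryzias_orientalis))),(Streptococcus_brevicauda,(Kluyveromyces_viridis,Tremarctos_montanus))); its 12 tips in alphabetical order are the answer.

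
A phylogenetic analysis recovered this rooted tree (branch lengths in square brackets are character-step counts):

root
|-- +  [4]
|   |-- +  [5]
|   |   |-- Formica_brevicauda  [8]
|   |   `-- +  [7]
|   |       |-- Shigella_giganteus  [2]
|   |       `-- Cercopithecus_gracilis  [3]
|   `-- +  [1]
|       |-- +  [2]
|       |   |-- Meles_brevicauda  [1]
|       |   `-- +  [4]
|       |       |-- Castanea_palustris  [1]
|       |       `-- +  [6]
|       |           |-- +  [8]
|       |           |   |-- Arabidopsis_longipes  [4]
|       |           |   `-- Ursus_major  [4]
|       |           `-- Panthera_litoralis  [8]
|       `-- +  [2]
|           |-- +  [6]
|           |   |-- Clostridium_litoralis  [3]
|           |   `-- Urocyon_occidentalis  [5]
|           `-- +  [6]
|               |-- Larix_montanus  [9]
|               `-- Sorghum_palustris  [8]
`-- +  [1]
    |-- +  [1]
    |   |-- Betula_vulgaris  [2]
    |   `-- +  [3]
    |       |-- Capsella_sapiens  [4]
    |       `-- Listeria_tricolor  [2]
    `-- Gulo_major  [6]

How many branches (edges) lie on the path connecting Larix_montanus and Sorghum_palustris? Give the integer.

2

The MRCA of Larix_montanus and Sorghum_palustris is the node subtending (Larix_montanus,Sorghum_palustris).
From Larix_montanus up to that node: 1 branch. From Sorghum_palustris up to the same node: 1 branch. Total: 1 + 1 = 2.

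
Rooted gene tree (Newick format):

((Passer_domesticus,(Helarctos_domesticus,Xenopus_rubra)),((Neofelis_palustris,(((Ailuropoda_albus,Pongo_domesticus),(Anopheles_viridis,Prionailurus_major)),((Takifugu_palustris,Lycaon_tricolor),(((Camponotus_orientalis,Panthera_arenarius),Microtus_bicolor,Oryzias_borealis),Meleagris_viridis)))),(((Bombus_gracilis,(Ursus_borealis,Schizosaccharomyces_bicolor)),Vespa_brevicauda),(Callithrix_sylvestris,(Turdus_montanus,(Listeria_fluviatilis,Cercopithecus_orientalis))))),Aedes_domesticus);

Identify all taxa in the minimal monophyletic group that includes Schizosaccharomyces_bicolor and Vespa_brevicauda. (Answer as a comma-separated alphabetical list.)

Tracing Schizosaccharomyces_bicolor: it sits inside (Ursus_borealis,Schizosaccharomyces_bicolor).
Tracing Vespa_brevicauda: it sits inside ((Bombus_gracilis,(Ursus_borealis,Schizosaccharomyces_bicolor)),Vespa_brevicauda).
The smallest clade enclosing both is ((Bombus_gracilis,(Ursus_borealis,Schizosaccharomyces_bicolor)),Vespa_brevicauda); the answer is its 4 terminal taxa in alphabetical order.

Bombus_gracilis, Schizosaccharomyces_bicolor, Ursus_borealis, Vespa_brevicauda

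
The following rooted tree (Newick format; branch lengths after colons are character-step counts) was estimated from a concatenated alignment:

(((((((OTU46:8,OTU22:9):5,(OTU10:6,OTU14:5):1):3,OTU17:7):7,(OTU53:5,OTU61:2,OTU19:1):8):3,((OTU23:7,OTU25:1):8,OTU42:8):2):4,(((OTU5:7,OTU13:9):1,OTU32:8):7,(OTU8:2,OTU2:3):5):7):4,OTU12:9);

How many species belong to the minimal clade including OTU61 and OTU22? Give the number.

The MRCA of OTU61 and OTU22 is the node subtending ((((OTU46,OTU22),(OTU10,OTU14)),OTU17),(OTU53,OTU61,OTU19)).
That clade contains 8 terminal taxa: OTU10, OTU14, OTU17, OTU19, OTU22, OTU46, OTU53, OTU61.

8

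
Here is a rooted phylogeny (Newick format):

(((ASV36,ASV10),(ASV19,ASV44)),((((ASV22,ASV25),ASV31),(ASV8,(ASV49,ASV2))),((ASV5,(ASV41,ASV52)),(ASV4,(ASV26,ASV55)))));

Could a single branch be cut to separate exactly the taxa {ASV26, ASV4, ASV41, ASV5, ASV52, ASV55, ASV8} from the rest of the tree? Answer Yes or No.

The MRCA of the listed taxa subtends ((((ASV22,ASV25),ASV31),(ASV8,(ASV49,ASV2))),((ASV5,(ASV41,ASV52)),(ASV4,(ASV26,ASV55)))).
That clade also contains ASV2, ASV22, ASV25, ASV31, ASV49, which are not in the proposed group, so the group is not monophyletic.

No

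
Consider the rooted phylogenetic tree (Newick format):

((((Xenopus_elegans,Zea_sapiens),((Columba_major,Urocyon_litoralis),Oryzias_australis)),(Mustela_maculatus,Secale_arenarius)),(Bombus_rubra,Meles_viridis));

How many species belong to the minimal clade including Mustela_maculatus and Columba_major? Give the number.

7

The MRCA of Mustela_maculatus and Columba_major is the node subtending (((Xenopus_elegans,Zea_sapiens),((Columba_major,Urocyon_litoralis),Oryzias_australis)),(Mustela_maculatus,Secale_arenarius)).
That clade contains 7 terminal taxa: Columba_major, Mustela_maculatus, Oryzias_australis, Secale_arenarius, Urocyon_litoralis, Xenopus_elegans, Zea_sapiens.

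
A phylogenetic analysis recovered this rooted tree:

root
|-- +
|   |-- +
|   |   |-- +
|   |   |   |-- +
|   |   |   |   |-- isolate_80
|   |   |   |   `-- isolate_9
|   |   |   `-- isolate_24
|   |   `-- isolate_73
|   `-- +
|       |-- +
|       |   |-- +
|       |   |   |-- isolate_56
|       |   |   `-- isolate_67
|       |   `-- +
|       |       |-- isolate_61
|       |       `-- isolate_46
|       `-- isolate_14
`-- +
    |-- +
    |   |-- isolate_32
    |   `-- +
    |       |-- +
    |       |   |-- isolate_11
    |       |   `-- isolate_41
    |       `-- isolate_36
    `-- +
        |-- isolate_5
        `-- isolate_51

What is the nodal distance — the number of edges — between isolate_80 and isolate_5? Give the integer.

The MRCA of isolate_80 and isolate_5 is the root of the tree.
From isolate_80 up to that node: 5 branches. From isolate_5 up to the same node: 3 branches. Total: 5 + 3 = 8.

8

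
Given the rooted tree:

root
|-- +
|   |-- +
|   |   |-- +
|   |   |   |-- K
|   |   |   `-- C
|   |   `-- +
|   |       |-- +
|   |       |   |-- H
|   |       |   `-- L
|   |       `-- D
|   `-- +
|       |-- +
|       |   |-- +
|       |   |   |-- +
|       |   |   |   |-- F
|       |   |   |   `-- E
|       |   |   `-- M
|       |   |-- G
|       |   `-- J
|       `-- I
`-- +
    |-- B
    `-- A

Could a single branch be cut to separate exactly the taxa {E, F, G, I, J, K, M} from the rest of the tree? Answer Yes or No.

No

The MRCA of the listed taxa subtends (((K,C),((H,L),D)),((((F,E),M),G,J),I)).
That clade also contains C, D, H, L, which are not in the proposed group, so the group is not monophyletic.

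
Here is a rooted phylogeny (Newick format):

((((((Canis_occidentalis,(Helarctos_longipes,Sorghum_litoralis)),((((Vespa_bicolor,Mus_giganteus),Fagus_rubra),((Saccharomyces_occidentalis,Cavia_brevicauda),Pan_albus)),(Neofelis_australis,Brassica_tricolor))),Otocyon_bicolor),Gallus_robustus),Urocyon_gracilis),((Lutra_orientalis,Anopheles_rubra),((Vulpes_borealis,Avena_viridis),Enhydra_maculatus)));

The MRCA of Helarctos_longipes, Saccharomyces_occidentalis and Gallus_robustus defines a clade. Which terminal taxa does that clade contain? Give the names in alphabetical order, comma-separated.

Tracing Helarctos_longipes: it sits inside (Helarctos_longipes,Sorghum_litoralis).
Tracing Saccharomyces_occidentalis: it sits inside (Saccharomyces_occidentalis,Cavia_brevicauda).
Tracing Gallus_robustus: it sits inside ((((Canis_occidentalis,(Helarctos_longipes,Sorghum_litoralis)),((((Vespa_bicolor,Mus_giganteus),Fagus_rubra),((Saccharomyces_occidentalis,Cavia_brevicauda),Pan_albus)),(Neofelis_australis,Brassica_tricolor))),Otocyon_bicolor),Gallus_robustus).
The smallest clade enclosing all 3 is ((((Canis_occidentalis,(Helarctos_longipes,Sorghum_litoralis)),((((Vespa_bicolor,Mus_giganteus),Fagus_rubra),((Saccharomyces_occidentalis,Cavia_brevicauda),Pan_albus)),(Neofelis_australis,Brassica_tricolor))),Otocyon_bicolor),Gallus_robustus); the answer is its 13 terminal taxa in alphabetical order.

Brassica_tricolor, Canis_occidentalis, Cavia_brevicauda, Fagus_rubra, Gallus_robustus, Helarctos_longipes, Mus_giganteus, Neofelis_australis, Otocyon_bicolor, Pan_albus, Saccharomyces_occidentalis, Sorghum_litoralis, Vespa_bicolor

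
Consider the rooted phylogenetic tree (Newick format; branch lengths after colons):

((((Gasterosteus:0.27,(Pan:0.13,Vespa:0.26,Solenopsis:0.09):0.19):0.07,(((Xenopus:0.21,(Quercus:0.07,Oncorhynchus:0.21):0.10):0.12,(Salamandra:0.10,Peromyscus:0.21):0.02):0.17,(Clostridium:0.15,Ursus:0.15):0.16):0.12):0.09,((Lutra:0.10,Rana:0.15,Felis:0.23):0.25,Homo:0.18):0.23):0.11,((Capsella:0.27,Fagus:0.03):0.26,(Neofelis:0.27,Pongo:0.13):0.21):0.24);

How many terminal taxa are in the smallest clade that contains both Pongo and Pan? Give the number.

19

The MRCA of Pongo and Pan is the root, so the clade is the entire tree.
That clade contains 19 terminal taxa: Capsella, Clostridium, Fagus, Felis, Gasterosteus, Homo, Lutra, Neofelis, Oncorhynchus, Pan, Peromyscus, Pongo, Quercus, Rana, Salamandra, Solenopsis, Ursus, Vespa, Xenopus.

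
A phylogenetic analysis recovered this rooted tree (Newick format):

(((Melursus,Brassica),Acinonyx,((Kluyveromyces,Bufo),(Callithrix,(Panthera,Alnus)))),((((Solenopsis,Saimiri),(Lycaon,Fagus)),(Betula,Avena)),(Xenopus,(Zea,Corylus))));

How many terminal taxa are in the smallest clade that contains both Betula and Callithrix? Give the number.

17

The MRCA of Betula and Callithrix is the root, so the clade is the entire tree.
That clade contains 17 terminal taxa: Acinonyx, Alnus, Avena, Betula, Brassica, Bufo, Callithrix, Corylus, Fagus, Kluyveromyces, Lycaon, Melursus, Panthera, Saimiri, Solenopsis, Xenopus, Zea.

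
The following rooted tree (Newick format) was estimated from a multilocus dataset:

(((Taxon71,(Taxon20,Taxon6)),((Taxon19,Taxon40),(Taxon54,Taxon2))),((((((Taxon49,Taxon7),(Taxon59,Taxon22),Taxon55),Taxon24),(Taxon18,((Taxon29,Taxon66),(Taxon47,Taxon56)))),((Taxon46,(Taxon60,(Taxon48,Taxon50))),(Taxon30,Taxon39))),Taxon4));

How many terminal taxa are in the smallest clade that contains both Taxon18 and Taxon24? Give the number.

11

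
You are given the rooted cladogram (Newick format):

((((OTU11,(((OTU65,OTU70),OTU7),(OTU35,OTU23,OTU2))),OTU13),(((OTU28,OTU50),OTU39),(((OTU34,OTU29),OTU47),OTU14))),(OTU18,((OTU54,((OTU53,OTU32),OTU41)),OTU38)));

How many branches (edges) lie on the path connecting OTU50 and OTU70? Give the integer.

The MRCA of OTU50 and OTU70 is the node subtending (((OTU11,(((OTU65,OTU70),OTU7),(OTU35,OTU23,OTU2))),OTU13),(((OTU28,OTU50),OTU39),(((OTU34,OTU29),OTU47),OTU14))).
From OTU50 up to that node: 4 branches. From OTU70 up to the same node: 6 branches. Total: 4 + 6 = 10.

10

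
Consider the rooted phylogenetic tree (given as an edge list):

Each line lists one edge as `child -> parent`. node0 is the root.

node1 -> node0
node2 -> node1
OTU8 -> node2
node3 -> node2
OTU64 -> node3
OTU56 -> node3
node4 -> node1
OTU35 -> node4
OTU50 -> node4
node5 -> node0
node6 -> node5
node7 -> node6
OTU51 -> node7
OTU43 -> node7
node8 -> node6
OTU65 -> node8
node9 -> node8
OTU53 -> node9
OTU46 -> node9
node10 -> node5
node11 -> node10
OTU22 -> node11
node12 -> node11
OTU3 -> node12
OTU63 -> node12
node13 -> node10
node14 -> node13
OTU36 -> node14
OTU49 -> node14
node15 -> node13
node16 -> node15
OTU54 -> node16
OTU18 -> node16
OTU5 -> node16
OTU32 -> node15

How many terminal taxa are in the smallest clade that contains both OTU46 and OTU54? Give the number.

The MRCA of OTU46 and OTU54 is the node subtending (((OTU51,OTU43),(OTU65,(OTU53,OTU46))),((OTU22,(OTU3,OTU63)),((OTU36,OTU49),((OTU54,OTU18,OTU5),OTU32)))).
That clade contains 14 terminal taxa: OTU18, OTU22, OTU3, OTU32, OTU36, OTU43, OTU46, OTU49, OTU5, OTU51, OTU53, OTU54, OTU63, OTU65.

14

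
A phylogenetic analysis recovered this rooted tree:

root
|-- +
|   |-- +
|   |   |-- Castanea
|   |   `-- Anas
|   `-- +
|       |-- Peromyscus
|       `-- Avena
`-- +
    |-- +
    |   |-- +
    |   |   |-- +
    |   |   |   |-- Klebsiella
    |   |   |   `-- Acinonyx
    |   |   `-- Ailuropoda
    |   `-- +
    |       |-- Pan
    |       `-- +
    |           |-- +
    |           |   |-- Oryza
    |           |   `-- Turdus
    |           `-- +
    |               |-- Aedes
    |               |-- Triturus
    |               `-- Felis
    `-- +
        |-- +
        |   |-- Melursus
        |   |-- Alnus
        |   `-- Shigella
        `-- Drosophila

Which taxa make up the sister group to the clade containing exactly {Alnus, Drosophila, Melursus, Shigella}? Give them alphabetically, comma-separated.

Acinonyx, Aedes, Ailuropoda, Felis, Klebsiella, Oryza, Pan, Triturus, Turdus

The clade containing exactly {Alnus, Drosophila, Melursus, Shigella} attaches to the tree at the node subtending ((((Klebsiella,Acinonyx),Ailuropoda),(Pan,((Oryza,Turdus),(Aedes,Triturus,Felis)))),((Melursus,Alnus,Shigella),Drosophila)).
The other lineage descending from that same node — the sister group — is (((Klebsiella,Acinonyx),Ailuropoda),(Pan,((Oryza,Turdus),(Aedes,Triturus,Felis)))); its 9 tips in alphabetical order are the answer.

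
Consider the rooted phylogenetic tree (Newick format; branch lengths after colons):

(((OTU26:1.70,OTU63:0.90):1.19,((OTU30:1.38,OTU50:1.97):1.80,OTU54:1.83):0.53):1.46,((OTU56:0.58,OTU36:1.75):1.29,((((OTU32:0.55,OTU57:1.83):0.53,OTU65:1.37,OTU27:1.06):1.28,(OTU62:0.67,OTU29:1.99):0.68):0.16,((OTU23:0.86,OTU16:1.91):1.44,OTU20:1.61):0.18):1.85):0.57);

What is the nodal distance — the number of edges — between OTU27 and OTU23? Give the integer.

6

The MRCA of OTU27 and OTU23 is the node subtending ((((OTU32,OTU57),OTU65,OTU27),(OTU62,OTU29)),((OTU23,OTU16),OTU20)).
From OTU27 up to that node: 3 branches. From OTU23 up to the same node: 3 branches. Total: 3 + 3 = 6.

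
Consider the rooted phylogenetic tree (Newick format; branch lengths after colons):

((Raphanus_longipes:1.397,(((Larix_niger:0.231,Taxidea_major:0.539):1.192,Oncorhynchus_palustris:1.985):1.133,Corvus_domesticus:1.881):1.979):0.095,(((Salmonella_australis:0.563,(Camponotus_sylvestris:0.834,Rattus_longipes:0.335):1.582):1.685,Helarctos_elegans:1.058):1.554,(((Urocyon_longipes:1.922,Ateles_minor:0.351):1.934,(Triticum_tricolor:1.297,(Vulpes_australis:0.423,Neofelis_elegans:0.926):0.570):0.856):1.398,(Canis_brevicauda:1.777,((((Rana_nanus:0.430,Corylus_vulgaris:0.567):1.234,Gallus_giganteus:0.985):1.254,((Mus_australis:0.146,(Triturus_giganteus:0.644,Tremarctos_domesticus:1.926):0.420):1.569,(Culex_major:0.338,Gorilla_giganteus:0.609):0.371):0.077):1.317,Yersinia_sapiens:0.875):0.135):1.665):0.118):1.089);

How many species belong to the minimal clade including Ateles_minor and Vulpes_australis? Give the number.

5

The MRCA of Ateles_minor and Vulpes_australis is the node subtending ((Urocyon_longipes,Ateles_minor),(Triticum_tricolor,(Vulpes_australis,Neofelis_elegans))).
That clade contains 5 terminal taxa: Ateles_minor, Neofelis_elegans, Triticum_tricolor, Urocyon_longipes, Vulpes_australis.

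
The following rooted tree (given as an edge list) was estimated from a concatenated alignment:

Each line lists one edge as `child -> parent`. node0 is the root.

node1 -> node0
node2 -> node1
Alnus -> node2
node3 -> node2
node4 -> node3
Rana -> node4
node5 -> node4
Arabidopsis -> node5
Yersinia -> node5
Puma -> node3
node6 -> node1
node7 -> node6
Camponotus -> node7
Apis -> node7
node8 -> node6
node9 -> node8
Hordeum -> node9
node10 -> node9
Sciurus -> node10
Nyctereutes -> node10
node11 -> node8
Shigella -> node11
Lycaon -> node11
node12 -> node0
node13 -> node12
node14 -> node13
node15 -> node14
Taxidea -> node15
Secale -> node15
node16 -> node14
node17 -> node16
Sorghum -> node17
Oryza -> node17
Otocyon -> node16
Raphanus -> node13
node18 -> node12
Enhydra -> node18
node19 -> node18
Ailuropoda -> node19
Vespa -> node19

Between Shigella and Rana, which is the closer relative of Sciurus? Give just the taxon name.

The MRCA of Sciurus and Shigella subtends ((Hordeum,(Sciurus,Nyctereutes)),(Shigella,Lycaon)) (5 taxa).
The MRCA of Sciurus and Rana subtends ((Alnus,((Rana,(Arabidopsis,Yersinia)),Puma)),((Camponotus,Apis),((Hordeum,(Sciurus,Nyctereutes)),(Shigella,Lycaon)))) (12 taxa).
The first is nested inside the second, so Sciurus shares a more recent common ancestor with Shigella.

Shigella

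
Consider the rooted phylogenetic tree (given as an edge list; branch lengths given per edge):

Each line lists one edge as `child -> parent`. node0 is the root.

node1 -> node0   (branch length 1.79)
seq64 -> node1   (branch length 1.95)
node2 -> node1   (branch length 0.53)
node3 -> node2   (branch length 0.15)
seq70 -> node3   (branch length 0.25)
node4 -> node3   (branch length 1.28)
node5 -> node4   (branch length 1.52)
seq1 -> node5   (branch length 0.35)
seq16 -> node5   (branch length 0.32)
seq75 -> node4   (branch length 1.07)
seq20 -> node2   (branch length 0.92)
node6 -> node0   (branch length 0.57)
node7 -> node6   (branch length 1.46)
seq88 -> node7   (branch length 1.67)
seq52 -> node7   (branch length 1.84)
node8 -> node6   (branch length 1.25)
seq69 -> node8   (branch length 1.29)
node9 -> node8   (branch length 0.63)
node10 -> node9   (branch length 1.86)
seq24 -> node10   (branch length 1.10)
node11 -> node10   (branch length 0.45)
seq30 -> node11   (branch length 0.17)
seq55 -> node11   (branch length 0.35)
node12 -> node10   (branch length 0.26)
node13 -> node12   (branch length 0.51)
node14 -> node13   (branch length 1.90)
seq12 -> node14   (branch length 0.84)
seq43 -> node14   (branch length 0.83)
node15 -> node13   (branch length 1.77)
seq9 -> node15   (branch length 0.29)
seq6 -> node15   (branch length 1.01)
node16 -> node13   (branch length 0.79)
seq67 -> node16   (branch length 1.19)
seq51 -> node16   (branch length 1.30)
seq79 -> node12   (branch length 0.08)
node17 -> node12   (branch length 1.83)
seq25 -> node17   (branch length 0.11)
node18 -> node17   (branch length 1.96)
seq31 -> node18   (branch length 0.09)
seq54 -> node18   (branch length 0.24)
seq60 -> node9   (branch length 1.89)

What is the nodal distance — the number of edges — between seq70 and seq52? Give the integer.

The MRCA of seq70 and seq52 is the root of the tree.
From seq70 up to that node: 4 branches. From seq52 up to the same node: 3 branches. Total: 4 + 3 = 7.

7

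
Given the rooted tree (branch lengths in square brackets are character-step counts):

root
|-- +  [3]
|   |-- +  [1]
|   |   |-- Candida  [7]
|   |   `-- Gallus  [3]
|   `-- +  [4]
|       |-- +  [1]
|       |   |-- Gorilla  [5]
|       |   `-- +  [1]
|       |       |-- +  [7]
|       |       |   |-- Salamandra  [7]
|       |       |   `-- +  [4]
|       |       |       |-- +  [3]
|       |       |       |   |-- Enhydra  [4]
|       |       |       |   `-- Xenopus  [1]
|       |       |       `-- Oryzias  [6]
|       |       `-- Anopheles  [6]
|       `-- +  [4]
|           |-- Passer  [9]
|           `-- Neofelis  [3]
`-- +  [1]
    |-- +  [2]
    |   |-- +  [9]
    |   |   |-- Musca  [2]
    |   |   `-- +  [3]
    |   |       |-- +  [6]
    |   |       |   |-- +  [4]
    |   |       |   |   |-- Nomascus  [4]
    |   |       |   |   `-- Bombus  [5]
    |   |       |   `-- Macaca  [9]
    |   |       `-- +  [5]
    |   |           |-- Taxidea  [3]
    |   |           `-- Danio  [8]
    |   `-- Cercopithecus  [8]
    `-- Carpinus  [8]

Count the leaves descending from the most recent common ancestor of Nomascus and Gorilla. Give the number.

The MRCA of Nomascus and Gorilla is the root, so the clade is the entire tree.
That clade contains 18 terminal taxa: Anopheles, Bombus, Candida, Carpinus, Cercopithecus, Danio, Enhydra, Gallus, Gorilla, Macaca, Musca, Neofelis, Nomascus, Oryzias, Passer, Salamandra, Taxidea, Xenopus.

18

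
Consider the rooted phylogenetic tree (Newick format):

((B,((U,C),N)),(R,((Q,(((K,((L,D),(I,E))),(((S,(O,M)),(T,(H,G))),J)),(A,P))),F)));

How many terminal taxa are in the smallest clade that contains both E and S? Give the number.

12

The MRCA of E and S is the node subtending ((K,((L,D),(I,E))),(((S,(O,M)),(T,(H,G))),J)).
That clade contains 12 terminal taxa: D, E, G, H, I, J, K, L, M, O, S, T.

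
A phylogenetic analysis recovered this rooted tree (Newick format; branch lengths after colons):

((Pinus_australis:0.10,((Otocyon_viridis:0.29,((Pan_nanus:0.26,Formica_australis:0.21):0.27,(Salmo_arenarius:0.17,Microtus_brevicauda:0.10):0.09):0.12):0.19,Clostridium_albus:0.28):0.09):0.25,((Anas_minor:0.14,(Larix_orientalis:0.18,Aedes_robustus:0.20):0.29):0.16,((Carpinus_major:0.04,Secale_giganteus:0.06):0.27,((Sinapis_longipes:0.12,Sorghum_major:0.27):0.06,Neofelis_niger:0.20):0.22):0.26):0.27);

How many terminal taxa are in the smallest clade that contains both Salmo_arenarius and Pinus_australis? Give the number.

The MRCA of Salmo_arenarius and Pinus_australis is the node subtending (Pinus_australis,((Otocyon_viridis,((Pan_nanus,Formica_australis),(Salmo_arenarius,Microtus_brevicauda))),Clostridium_albus)).
That clade contains 7 terminal taxa: Clostridium_albus, Formica_australis, Microtus_brevicauda, Otocyon_viridis, Pan_nanus, Pinus_australis, Salmo_arenarius.

7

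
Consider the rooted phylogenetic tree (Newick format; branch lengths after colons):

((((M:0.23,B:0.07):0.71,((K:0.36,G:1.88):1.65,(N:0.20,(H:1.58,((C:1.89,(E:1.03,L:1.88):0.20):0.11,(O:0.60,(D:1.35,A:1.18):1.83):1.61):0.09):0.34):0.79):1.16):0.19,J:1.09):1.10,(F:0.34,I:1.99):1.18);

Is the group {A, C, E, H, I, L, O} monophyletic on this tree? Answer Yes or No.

The MRCA of the listed taxa is the root, so the smallest clade containing them is the whole tree.
That clade also contains B, D, F, G, J, K, M, N, which are not in the proposed group, so the group is not monophyletic.

No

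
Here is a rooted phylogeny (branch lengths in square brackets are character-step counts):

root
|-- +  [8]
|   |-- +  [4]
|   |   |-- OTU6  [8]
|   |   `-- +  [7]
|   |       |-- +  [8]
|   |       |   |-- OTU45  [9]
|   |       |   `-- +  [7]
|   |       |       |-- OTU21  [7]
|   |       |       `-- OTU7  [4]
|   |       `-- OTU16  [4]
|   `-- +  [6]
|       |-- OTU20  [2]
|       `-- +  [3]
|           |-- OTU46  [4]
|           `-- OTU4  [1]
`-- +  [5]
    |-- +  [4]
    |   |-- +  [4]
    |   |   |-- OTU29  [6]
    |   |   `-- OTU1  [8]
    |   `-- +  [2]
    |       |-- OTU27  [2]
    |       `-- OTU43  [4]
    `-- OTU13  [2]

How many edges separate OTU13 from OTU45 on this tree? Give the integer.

The MRCA of OTU13 and OTU45 is the root of the tree.
From OTU13 up to that node: 2 branches. From OTU45 up to the same node: 5 branches. Total: 2 + 5 = 7.

7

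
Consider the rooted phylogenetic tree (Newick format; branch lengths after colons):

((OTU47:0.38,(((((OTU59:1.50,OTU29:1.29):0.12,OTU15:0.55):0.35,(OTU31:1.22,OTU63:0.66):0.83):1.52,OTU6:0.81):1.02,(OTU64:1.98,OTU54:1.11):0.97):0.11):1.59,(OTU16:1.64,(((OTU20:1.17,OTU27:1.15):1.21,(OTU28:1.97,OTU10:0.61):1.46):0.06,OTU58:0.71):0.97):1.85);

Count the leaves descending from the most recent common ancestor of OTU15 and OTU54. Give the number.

8

The MRCA of OTU15 and OTU54 is the node subtending (((((OTU59,OTU29),OTU15),(OTU31,OTU63)),OTU6),(OTU64,OTU54)).
That clade contains 8 terminal taxa: OTU15, OTU29, OTU31, OTU54, OTU59, OTU6, OTU63, OTU64.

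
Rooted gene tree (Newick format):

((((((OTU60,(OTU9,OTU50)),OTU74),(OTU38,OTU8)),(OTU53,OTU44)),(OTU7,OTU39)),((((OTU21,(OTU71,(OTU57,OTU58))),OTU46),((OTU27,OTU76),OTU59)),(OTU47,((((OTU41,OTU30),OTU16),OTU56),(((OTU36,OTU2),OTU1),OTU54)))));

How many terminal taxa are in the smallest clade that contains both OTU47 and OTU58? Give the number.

17

The MRCA of OTU47 and OTU58 is the node subtending ((((OTU21,(OTU71,(OTU57,OTU58))),OTU46),((OTU27,OTU76),OTU59)),(OTU47,((((OTU41,OTU30),OTU16),OTU56),(((OTU36,OTU2),OTU1),OTU54)))).
That clade contains 17 terminal taxa: OTU1, OTU16, OTU2, OTU21, OTU27, OTU30, OTU36, OTU41, OTU46, OTU47, OTU54, OTU56, OTU57, OTU58, OTU59, OTU71, OTU76.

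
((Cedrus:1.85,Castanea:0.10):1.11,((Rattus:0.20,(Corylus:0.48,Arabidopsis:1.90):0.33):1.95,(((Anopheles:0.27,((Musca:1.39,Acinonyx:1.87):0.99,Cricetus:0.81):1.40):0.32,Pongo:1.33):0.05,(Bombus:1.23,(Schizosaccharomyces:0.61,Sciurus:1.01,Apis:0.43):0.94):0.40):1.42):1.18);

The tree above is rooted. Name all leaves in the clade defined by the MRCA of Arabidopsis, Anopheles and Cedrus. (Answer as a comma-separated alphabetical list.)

Acinonyx, Anopheles, Apis, Arabidopsis, Bombus, Castanea, Cedrus, Corylus, Cricetus, Musca, Pongo, Rattus, Schizosaccharomyces, Sciurus

Tracing Arabidopsis: it sits inside (Corylus,Arabidopsis).
Tracing Anopheles: it sits inside (Anopheles,((Musca,Acinonyx),Cricetus)).
Tracing Cedrus: it sits inside (Cedrus,Castanea).
The smallest clade enclosing all 3 is the whole tree (their MRCA is the root), so the answer is all 14 tips in alphabetical order.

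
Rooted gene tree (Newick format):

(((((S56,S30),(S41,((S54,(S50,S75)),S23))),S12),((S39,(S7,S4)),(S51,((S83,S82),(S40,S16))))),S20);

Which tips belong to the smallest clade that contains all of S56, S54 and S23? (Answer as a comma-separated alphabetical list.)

Tracing S56: it sits inside (S56,S30).
Tracing S54: it sits inside (S54,(S50,S75)).
Tracing S23: it sits inside ((S54,(S50,S75)),S23).
The smallest clade enclosing all 3 is ((S56,S30),(S41,((S54,(S50,S75)),S23))); the answer is its 7 terminal taxa in alphabetical order.

S23, S30, S41, S50, S54, S56, S75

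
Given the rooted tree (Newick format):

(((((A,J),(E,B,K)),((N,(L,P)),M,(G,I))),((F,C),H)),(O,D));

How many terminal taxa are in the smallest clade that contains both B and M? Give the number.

The MRCA of B and M is the node subtending (((A,J),(E,B,K)),((N,(L,P)),M,(G,I))).
That clade contains 11 terminal taxa: A, B, E, G, I, J, K, L, M, N, P.

11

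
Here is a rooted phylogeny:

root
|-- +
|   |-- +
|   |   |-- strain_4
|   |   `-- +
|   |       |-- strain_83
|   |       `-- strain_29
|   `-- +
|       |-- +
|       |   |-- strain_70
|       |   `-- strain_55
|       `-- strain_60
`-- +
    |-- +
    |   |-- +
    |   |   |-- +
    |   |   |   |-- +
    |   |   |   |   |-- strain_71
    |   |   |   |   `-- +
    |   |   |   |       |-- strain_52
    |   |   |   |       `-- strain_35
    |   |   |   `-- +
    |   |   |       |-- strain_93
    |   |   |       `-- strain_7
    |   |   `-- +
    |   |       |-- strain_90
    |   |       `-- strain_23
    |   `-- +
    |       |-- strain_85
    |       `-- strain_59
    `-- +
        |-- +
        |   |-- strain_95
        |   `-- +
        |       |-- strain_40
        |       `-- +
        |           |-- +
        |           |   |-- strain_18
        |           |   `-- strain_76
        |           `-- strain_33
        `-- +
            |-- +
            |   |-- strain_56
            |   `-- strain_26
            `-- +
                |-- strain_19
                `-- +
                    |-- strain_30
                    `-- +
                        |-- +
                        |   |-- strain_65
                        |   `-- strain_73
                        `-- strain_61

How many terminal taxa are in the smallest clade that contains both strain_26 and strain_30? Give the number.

The MRCA of strain_26 and strain_30 is the node subtending ((strain_56,strain_26),(strain_19,(strain_30,((strain_65,strain_73),strain_61)))).
That clade contains 7 terminal taxa: strain_19, strain_26, strain_30, strain_56, strain_61, strain_65, strain_73.

7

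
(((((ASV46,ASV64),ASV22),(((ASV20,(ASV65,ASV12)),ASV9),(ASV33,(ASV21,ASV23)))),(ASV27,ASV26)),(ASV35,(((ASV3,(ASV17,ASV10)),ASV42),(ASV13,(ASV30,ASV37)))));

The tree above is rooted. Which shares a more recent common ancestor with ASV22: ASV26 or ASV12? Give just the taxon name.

The MRCA of ASV22 and ASV12 subtends (((ASV46,ASV64),ASV22),(((ASV20,(ASV65,ASV12)),ASV9),(ASV33,(ASV21,ASV23)))) (10 taxa).
The MRCA of ASV22 and ASV26 subtends ((((ASV46,ASV64),ASV22),(((ASV20,(ASV65,ASV12)),ASV9),(ASV33,(ASV21,ASV23)))),(ASV27,ASV26)) (12 taxa).
The first is nested inside the second, so ASV22 shares a more recent common ancestor with ASV12.

ASV12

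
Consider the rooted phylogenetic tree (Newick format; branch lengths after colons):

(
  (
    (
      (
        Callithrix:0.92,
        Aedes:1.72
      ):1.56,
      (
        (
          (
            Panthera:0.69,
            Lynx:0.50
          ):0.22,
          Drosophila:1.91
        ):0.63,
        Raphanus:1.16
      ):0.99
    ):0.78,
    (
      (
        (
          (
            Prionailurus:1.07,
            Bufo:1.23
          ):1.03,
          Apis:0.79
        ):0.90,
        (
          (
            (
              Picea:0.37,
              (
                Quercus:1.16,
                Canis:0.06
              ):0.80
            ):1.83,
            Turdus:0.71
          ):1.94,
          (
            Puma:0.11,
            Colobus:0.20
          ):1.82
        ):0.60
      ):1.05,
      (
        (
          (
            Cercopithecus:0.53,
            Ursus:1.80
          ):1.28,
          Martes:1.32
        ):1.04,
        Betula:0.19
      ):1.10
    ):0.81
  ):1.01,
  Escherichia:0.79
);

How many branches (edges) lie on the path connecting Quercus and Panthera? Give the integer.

12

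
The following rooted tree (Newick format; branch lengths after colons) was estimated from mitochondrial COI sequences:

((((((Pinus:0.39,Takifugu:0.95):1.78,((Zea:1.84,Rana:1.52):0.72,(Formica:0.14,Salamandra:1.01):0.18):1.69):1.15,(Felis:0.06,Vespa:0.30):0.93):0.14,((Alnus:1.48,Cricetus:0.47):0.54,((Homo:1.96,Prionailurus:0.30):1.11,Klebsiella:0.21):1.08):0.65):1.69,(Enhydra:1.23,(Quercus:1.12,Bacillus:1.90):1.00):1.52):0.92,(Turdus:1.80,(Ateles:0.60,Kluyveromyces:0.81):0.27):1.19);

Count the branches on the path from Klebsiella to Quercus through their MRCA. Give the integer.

The MRCA of Klebsiella and Quercus is the node subtending (((((Pinus,Takifugu),((Zea,Rana),(Formica,Salamandra))),(Felis,Vespa)),((Alnus,Cricetus),((Homo,Prionailurus),Klebsiella))),(Enhydra,(Quercus,Bacillus))).
From Klebsiella up to that node: 4 branches. From Quercus up to the same node: 3 branches. Total: 4 + 3 = 7.

7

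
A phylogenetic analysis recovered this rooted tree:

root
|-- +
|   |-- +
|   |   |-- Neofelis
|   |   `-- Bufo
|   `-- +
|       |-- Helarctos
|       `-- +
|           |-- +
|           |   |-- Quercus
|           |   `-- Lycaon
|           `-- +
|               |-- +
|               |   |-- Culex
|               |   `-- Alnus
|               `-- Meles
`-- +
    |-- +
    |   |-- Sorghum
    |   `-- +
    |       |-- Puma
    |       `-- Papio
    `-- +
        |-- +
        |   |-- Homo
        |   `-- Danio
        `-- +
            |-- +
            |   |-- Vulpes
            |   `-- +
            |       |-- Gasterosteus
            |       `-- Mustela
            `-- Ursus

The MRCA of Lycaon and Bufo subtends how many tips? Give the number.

The MRCA of Lycaon and Bufo is the node subtending ((Neofelis,Bufo),(Helarctos,((Quercus,Lycaon),((Culex,Alnus),Meles)))).
That clade contains 8 terminal taxa: Alnus, Bufo, Culex, Helarctos, Lycaon, Meles, Neofelis, Quercus.

8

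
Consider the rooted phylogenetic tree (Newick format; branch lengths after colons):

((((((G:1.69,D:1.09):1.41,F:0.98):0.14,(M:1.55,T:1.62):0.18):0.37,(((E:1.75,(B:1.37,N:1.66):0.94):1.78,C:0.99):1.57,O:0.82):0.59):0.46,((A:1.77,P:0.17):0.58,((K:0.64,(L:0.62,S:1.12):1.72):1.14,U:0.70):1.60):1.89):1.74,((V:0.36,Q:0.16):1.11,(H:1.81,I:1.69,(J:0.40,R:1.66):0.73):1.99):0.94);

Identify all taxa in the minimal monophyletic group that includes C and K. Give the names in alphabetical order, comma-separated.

Tracing C: it sits inside ((E,(B,N)),C).
Tracing K: it sits inside (K,(L,S)).
The smallest clade enclosing both is (((((G,D),F),(M,T)),(((E,(B,N)),C),O)),((A,P),((K,(L,S)),U))); the answer is its 16 terminal taxa in alphabetical order.

A, B, C, D, E, F, G, K, L, M, N, O, P, S, T, U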